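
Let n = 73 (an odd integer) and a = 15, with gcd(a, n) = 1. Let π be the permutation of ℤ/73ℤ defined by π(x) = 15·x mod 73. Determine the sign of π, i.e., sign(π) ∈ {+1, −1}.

Orbit of 61 under x↦15x: [61, 39, 1, 15, 6, 17, 36]… (length divides ord_73(15)).
The orbit structure of x ↦ 15x mod 73: 2 orbits of sizes [72, 1].
73 − 2 = 71 transpositions; sign(π) = (−1)^71 = -1.
The Jacobi symbol (15|73) = -1 (Zolotarev) agrees.

-1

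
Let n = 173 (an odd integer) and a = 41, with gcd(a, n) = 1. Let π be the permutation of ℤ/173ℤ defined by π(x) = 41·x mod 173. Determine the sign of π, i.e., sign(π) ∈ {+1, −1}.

Orbit of 139 under x↦41x: [139, 163, 109, 144, 22, 37, 133]… (length divides ord_173(41)).
π_41 has 3 disjoint cycles with lengths [86, 86, 1] on {0,…,172}.
sign(π) = (−1)^{n − #cycles} = (−1)^{173−3} = (−1)^170 = +1.
Via Zolotarev, sign(π_{41}) = (41|173) = +1.

+1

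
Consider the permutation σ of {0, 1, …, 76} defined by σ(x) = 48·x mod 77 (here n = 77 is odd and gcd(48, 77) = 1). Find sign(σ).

Orbit of 1 under x↦48x: [1, 48, 71, 20, 36, 34, 15]… (length divides ord_77(48)).
The orbit structure of x ↦ 48x mod 77: 12 orbits of sizes [10, 10, 10, 10, 10, 10, 5, 5, 2, 2, 2, 1].
With 12 cycles on 77 points, sign = (−1)^{77−12} = -1.

-1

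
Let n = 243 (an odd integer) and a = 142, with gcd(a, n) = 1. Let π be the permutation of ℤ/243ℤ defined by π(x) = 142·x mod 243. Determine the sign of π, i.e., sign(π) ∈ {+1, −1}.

Orbit of 43 under x↦142x: [43, 31, 28, 88, 103, 46, 214]… (length divides ord_243(142)).
Decompose π into cycles: lengths [81, 81, 27, 27, 9, 9, 3, 3, 1, 1, 1] (11 cycles, including the fixed point 0).
sign(π) = (−1)^{n − #cycles} = (−1)^{243−11} = (−1)^232 = +1.
(142|243)_J = +1 (Zolotarev's lemma cross-check).

+1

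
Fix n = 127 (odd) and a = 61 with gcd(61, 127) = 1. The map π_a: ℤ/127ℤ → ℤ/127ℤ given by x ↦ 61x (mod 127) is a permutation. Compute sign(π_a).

Orbit of 76 under x↦61x: [76, 64, 94, 19, 16, 87, 100]… (length divides ord_127(61)).
π_61 has 7 disjoint cycles with lengths [21, 21, 21, 21, 21, 21, 1] on {0,…,126}.
7 cycles on 127: each ℓ→(−1)^(ℓ−1), product (−1)^120 = +1.

+1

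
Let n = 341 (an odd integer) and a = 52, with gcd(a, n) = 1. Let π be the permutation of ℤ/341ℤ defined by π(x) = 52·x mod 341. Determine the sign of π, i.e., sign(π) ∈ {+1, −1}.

Trace 270: π^k(270) = [270, 59, 340, 289, 24, 225, 106] for k=0..6.
The orbit structure of x ↦ 52x mod 341: 13 orbits of sizes [30, 30, 30, 30, 30, 30, 30, 30, 30, 30, 30, 10, 1].
n − c = 341 − 13 = 328; sign = (−1)^328 = +1.
The Jacobi symbol (52|341) = +1 (Zolotarev) agrees.

+1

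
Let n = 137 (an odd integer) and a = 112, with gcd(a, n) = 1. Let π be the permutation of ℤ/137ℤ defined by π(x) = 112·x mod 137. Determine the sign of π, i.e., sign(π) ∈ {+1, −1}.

+1

Trace 9: π^k(9) = [9, 49, 8, 74, 68, 81, 30] for k=0..6.
Cycle type of π: 68×2 + 1; total 3 cycles.
3 cycles on 137: each ℓ→(−1)^(ℓ−1), product (−1)^134 = +1.
The Jacobi symbol (112|137) = +1 (Zolotarev) agrees.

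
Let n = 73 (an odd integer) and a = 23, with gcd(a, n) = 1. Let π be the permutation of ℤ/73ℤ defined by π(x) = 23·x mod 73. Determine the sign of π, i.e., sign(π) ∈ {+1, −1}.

+1

Orbit of 41 under x↦23x: [41, 67, 8, 38, 71, 27, 37]… (length divides ord_73(23)).
π_23 has 3 disjoint cycles with lengths [36, 36, 1] on {0,…,72}.
n − c = 73 − 3 = 70; sign = (−1)^70 = +1.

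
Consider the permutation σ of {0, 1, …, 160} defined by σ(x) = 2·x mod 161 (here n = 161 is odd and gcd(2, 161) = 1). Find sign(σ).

Start at x=1: 1 → 2 → 4 → 8 → 16 → 32 → 64 → … (one orbit).
Cycle lengths of π_2 on ℤ/161ℤ: [33, 33, 33, 33, 11, 11, 3, 3, 1]; 9 cycles in total.
9 cycles on 161: each ℓ→(−1)^(ℓ−1), product (−1)^152 = +1.
The Jacobi symbol (2|161) = +1 (Zolotarev) agrees.

+1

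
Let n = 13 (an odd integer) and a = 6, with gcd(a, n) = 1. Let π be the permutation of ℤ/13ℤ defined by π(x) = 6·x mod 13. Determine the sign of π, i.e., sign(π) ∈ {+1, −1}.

-1

Trace 9: π^k(9) = [9, 2, 12, 7, 3, 5, 4] for k=0..6.
Cycle lengths of π_6 on ℤ/13ℤ: [12, 1]; 2 cycles in total.
2 cycles on 13: each ℓ→(−1)^(ℓ−1), product (−1)^11 = -1.
Via Zolotarev, sign(π_{6}) = (6|13) = -1.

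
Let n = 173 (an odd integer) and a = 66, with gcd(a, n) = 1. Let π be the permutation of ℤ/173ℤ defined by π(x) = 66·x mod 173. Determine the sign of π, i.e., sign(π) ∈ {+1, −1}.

Trace 101: π^k(101) = [101, 92, 17, 84, 8, 9, 75] for k=0..6.
2 cycles of lengths [172, 1].
sign(π) = (−1)^{n − #cycles} = (−1)^{173−2} = (−1)^171 = -1.
Check: (66/173) = -1 by Zolotarev.

-1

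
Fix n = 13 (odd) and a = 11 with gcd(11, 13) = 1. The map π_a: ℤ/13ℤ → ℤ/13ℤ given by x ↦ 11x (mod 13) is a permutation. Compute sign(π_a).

Start at x=3: 3 → 7 → 12 → 2 → 9 → 8 → 10 → … (one orbit).
Decompose π into cycles: lengths [12, 1] (2 cycles, including the fixed point 0).
2 cycles on 13: each ℓ→(−1)^(ℓ−1), product (−1)^11 = -1.

-1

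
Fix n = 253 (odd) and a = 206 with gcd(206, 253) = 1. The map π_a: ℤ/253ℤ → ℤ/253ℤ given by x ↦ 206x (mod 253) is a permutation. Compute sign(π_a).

+1

Trace 68: π^k(68) = [68, 93, 183, 1, 206, 185, 160] for k=0..6.
Cycle type of π: 10×23 + 2×11 + 1; total 35 cycles.
sign(π) = (−1)^{n − #cycles} = (−1)^{253−35} = (−1)^218 = +1.
The Jacobi symbol (206|253) = +1 (Zolotarev) agrees.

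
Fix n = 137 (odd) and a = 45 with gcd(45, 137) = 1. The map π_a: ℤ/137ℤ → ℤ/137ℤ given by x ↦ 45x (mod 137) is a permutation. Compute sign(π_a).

-1

Orbit of 119 under x↦45x: [119, 12, 129, 51, 103, 114, 61]… (length divides ord_137(45)).
π_45 has 2 disjoint cycles with lengths [136, 1] on {0,…,136}.
sign(π) = (−1)^{n − #cycles} = (−1)^{137−2} = (−1)^135 = -1.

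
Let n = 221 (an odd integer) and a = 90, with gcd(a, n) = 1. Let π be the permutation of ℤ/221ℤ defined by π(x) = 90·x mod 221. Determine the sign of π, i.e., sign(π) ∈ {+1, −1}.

-1

Start at x=53: 53 → 129 → 118 → 12 → 196 → 181 → 157 → … (one orbit).
Cycle type of π: 16×13 + 2×6 + 1; total 20 cycles.
n − c = 221 − 20 = 201; sign = (−1)^201 = -1.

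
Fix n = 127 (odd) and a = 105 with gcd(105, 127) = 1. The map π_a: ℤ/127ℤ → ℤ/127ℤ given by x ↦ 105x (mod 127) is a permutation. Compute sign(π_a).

Start at x=103: 103 → 20 → 68 → 28 → 19 → 90 → 52 → … (one orbit).
Cycle type of π: 18×7 + 1; total 8 cycles.
With 8 cycles on 127 points, sign = (−1)^{127−8} = -1.
Via Zolotarev, sign(π_{105}) = (105|127) = -1.

-1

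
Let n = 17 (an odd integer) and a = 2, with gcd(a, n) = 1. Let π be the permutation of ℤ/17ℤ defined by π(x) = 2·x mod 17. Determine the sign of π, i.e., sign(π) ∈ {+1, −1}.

+1

Trace 4: π^k(4) = [4, 8, 16, 15, 13, 9, 1] for k=0..6.
Decompose π into cycles: lengths [8, 8, 1] (3 cycles, including the fixed point 0).
n − c = 17 − 3 = 14; sign = (−1)^14 = +1.
(2|17)_J = +1 (Zolotarev's lemma cross-check).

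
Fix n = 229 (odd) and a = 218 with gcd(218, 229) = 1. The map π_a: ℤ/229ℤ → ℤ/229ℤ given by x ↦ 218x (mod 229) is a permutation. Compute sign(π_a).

+1

Trace 203: π^k(203) = [203, 57, 60, 27, 161, 61, 16] for k=0..6.
π_218 has 13 disjoint cycles with lengths [19, 19, 19, 19, 19, 19, 19, 19, 19, 19, 19, 19, 1] on {0,…,228}.
n − c = 229 − 13 = 216; sign = (−1)^216 = +1.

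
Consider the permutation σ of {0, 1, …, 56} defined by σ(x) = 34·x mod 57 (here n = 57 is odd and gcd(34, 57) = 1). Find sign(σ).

-1

Start at x=40: 40 → 49 → 13 → 43 → 37 → 4 → 22 → … (one orbit).
Decompose π into cycles: lengths [18, 18, 18, 1, 1, 1] (6 cycles, including the fixed point 0).
n − c = 57 − 6 = 51; sign = (−1)^51 = -1.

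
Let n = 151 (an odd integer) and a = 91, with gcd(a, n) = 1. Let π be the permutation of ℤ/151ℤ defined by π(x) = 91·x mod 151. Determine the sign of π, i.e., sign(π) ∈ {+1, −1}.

Start at x=50: 50 → 20 → 8 → 124 → 110 → 44 → 78 → … (one orbit).
Cycle lengths of π_91 on ℤ/151ℤ: [25, 25, 25, 25, 25, 25, 1]; 7 cycles in total.
n − c = 151 − 7 = 144; sign = (−1)^144 = +1.
The Jacobi symbol (91|151) = +1 (Zolotarev) agrees.

+1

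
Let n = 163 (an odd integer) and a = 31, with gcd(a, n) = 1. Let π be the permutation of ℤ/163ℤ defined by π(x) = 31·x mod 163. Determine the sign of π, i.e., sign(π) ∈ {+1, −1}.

-1

Orbit of 6 under x↦31x: [6, 23, 61, 98, 104, 127, 25]… (length divides ord_163(31)).
Cycle type of π: 54×3 + 1; total 4 cycles.
n − c = 163 − 4 = 159; sign = (−1)^159 = -1.
The Jacobi symbol (31|163) = -1 (Zolotarev) agrees.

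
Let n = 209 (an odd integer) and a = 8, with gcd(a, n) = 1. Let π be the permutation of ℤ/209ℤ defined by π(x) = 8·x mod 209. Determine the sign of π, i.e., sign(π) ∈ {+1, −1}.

+1

Orbit of 102 under x↦8x: [102, 189, 49, 183, 1, 8, 64]… (length divides ord_209(8)).
π_8 has 11 disjoint cycles with lengths [30, 30, 30, 30, 30, 30, 10, 6, 6, 6, 1] on {0,…,208}.
n − c = 209 − 11 = 198; sign = (−1)^198 = +1.
Zolotarev: (8|209) = +1, matching the cycle-count sign.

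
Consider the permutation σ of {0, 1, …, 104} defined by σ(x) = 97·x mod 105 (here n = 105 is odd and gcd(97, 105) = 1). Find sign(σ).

Trace 1: π^k(1) = [1, 97, 64, 13] for k=0..3.
π_97 has 33 disjoint cycles with lengths [4, 4, 4, 4, 4, 4, 4, 4, 4, 4, 4, 4, 4, 4, 4, 4, 4, 4, 4, 4, 4, 2, 2, 2, 2, 2, 2, 2, 2, 2, 1, 1, 1] on {0,…,104}.
sign(π) = (−1)^{n − #cycles} = (−1)^{105−33} = (−1)^72 = +1.

+1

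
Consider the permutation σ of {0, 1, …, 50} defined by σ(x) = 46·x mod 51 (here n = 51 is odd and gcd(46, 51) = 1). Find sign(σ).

-1

Orbit of 40 under x↦46x: [40, 4, 31, 49, 10, 1, 46]… (length divides ord_51(46)).
Cycle type of π: 16×3 + 1×3; total 6 cycles.
With 6 cycles on 51 points, sign = (−1)^{51−6} = -1.
(46|51)_J = -1 (Zolotarev's lemma cross-check).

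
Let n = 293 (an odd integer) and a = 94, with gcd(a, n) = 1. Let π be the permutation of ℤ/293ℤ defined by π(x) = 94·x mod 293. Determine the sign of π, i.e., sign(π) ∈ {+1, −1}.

+1

Start at x=17: 17 → 133 → 196 → 258 → 226 → 148 → 141 → … (one orbit).
The orbit structure of x ↦ 94x mod 293: 5 orbits of sizes [73, 73, 73, 73, 1].
293 − 5 = 288 transpositions; sign(π) = (−1)^288 = +1.
Check: (94/293) = +1 by Zolotarev.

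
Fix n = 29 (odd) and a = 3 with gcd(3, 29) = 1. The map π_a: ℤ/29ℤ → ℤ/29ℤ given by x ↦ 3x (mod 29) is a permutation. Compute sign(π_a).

-1

Orbit of 21 under x↦3x: [21, 5, 15, 16, 19, 28, 26]… (length divides ord_29(3)).
Cycle lengths of π_3 on ℤ/29ℤ: [28, 1]; 2 cycles in total.
n − c = 29 − 2 = 27; sign = (−1)^27 = -1.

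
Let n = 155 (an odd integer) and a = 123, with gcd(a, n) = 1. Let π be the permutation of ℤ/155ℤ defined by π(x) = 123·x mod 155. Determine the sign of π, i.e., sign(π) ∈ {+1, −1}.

Start at x=1: 1 → 123 → 94 → 92 → 1 (one orbit).
Decompose π into cycles: lengths [4, 4, 4, 4, 4, 4, 4, 4, 4, 4, 4, 4, 4, 4, 4, 4, 4, 4, 4, 4, 4, 4, 4, 4, 4, 4, 4, 4, 4, 4, 4, 2, 2, 2, 2, 2, 2, 2, 2, 2, 2, 2, 2, 2, 2, 2, 1] (47 cycles, including the fixed point 0).
155 − 47 = 108 transpositions; sign(π) = (−1)^108 = +1.
The Jacobi symbol (123|155) = +1 (Zolotarev) agrees.

+1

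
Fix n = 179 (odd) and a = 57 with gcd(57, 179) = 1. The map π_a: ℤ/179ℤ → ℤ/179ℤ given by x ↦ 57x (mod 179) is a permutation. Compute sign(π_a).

+1

Orbit of 25 under x↦57x: [25, 172, 138, 169, 146, 88, 4]… (length divides ord_179(57)).
π_57 has 3 disjoint cycles with lengths [89, 89, 1] on {0,…,178}.
sign(π) = (−1)^{n − #cycles} = (−1)^{179−3} = (−1)^176 = +1.
Check: (57/179) = +1 by Zolotarev.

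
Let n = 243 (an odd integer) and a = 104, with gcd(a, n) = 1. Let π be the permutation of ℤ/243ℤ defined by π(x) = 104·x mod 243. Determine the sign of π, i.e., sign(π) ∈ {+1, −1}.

Trace 230: π^k(230) = [230, 106, 89, 22, 101, 55, 131] for k=0..6.
6 cycles of lengths [162, 54, 18, 6, 2, 1].
sign(π) = (−1)^{n − #cycles} = (−1)^{243−6} = (−1)^237 = -1.

-1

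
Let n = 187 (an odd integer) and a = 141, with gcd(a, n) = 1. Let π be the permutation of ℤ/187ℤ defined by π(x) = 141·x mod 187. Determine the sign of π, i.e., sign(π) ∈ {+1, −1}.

-1

Start at x=130: 130 → 4 → 3 → 49 → 177 → 86 → 158 → … (one orbit).
Decompose π into cycles: lengths [80, 80, 16, 5, 5, 1] (6 cycles, including the fixed point 0).
With 6 cycles on 187 points, sign = (−1)^{187−6} = -1.
Via Zolotarev, sign(π_{141}) = (141|187) = -1.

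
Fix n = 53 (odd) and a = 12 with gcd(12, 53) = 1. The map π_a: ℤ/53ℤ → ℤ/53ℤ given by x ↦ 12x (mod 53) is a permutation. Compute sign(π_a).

Orbit of 46 under x↦12x: [46, 22, 52, 41, 15, 21, 40]… (length divides ord_53(12)).
Cycle type of π: 52 + 1; total 2 cycles.
53 − 2 = 51 transpositions; sign(π) = (−1)^51 = -1.
Check: (12/53) = -1 by Zolotarev.

-1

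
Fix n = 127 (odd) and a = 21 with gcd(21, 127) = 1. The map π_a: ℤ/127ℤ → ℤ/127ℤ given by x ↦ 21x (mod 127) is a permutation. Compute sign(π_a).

Start at x=19: 19 → 18 → 124 → 64 → 74 → 30 → 122 → … (one orbit).
Decompose π into cycles: lengths [63, 63, 1] (3 cycles, including the fixed point 0).
127 − 3 = 124 transpositions; sign(π) = (−1)^124 = +1.

+1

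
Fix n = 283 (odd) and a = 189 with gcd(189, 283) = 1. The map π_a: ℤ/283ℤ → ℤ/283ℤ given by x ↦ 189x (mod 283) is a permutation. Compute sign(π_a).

-1

Start at x=2: 2 → 95 → 126 → 42 → 14 → 99 → 33 → … (one orbit).
Decompose π into cycles: lengths [282, 1] (2 cycles, including the fixed point 0).
sign(π) = (−1)^{n − #cycles} = (−1)^{283−2} = (−1)^281 = -1.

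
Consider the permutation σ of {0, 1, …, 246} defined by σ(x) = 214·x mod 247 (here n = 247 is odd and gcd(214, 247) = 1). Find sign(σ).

Orbit of 125 under x↦214x: [125, 74, 28, 64, 111, 42, 96]… (length divides ord_247(214)).
Decompose π into cycles: lengths [36, 36, 36, 36, 36, 36, 12, 9, 9, 1] (10 cycles, including the fixed point 0).
n − c = 247 − 10 = 237; sign = (−1)^237 = -1.

-1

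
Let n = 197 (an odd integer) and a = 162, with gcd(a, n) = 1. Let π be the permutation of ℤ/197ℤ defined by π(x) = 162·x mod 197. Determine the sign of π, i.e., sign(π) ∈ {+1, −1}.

-1

Start at x=33: 33 → 27 → 40 → 176 → 144 → 82 → 85 → … (one orbit).
The orbit structure of x ↦ 162x mod 197: 2 orbits of sizes [196, 1].
sign(π) = (−1)^{n − #cycles} = (−1)^{197−2} = (−1)^195 = -1.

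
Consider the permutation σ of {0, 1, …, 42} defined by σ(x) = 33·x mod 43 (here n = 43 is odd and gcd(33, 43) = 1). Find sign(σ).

-1

Orbit of 7 under x↦33x: [7, 16, 12, 9, 39, 40, 30]… (length divides ord_43(33)).
Cycle type of π: 42 + 1; total 2 cycles.
2 cycles on 43: each ℓ→(−1)^(ℓ−1), product (−1)^41 = -1.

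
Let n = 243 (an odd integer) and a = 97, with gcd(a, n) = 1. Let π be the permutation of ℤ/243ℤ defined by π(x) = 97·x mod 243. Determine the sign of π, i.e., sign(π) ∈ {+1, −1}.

+1

Trace 148: π^k(148) = [148, 19, 142, 166, 64, 133, 22] for k=0..6.
11 cycles of lengths [81, 81, 27, 27, 9, 9, 3, 3, 1, 1, 1].
n − c = 243 − 11 = 232; sign = (−1)^232 = +1.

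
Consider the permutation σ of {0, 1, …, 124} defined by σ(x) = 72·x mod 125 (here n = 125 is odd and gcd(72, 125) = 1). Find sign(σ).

-1

Start at x=97: 97 → 109 → 98 → 56 → 32 → 54 → 13 → … (one orbit).
Cycle type of π: 100 + 20 + 4 + 1; total 4 cycles.
n − c = 125 − 4 = 121; sign = (−1)^121 = -1.
The Jacobi symbol (72|125) = -1 (Zolotarev) agrees.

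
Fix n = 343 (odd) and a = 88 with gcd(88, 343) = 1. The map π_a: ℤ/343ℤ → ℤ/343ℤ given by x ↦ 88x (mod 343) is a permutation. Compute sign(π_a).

Start at x=39: 39 → 2 → 176 → 53 → 205 → 204 → 116 → … (one orbit).
π_88 has 7 disjoint cycles with lengths [147, 147, 21, 21, 3, 3, 1] on {0,…,342}.
7 cycles on 343: each ℓ→(−1)^(ℓ−1), product (−1)^336 = +1.
Via Zolotarev, sign(π_{88}) = (88|343) = +1.

+1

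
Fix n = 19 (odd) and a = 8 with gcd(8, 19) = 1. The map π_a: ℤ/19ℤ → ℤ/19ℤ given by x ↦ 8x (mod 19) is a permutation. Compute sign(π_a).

Trace 11: π^k(11) = [11, 12, 1, 8, 7, 18] for k=0..5.
Cycle lengths of π_8 on ℤ/19ℤ: [6, 6, 6, 1]; 4 cycles in total.
With 4 cycles on 19 points, sign = (−1)^{19−4} = -1.

-1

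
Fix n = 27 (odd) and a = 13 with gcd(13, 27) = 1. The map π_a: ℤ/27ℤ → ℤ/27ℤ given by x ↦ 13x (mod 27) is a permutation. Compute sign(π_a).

+1

Start at x=19: 19 → 4 → 25 → 1 → 13 → 7 → 10 → … (one orbit).
Cycle lengths of π_13 on ℤ/27ℤ: [9, 9, 3, 3, 1, 1, 1]; 7 cycles in total.
7 cycles on 27: each ℓ→(−1)^(ℓ−1), product (−1)^20 = +1.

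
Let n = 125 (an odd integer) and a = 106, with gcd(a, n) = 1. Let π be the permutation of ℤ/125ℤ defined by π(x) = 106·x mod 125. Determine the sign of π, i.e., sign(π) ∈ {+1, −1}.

Orbit of 66 under x↦106x: [66, 121, 76, 56, 61, 91, 21]… (length divides ord_125(106)).
Cycle type of π: 25×4 + 5×4 + 1×5; total 13 cycles.
sign(π) = (−1)^{n − #cycles} = (−1)^{125−13} = (−1)^112 = +1.

+1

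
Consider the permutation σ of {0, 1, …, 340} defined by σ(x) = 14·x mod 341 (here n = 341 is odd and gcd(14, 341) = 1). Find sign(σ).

+1

Start at x=49: 49 → 4 → 56 → 102 → 64 → 214 → 268 → … (one orbit).
Decompose π into cycles: lengths [15, 15, 15, 15, 15, 15, 15, 15, 15, 15, 15, 15, 15, 15, 15, 15, 15, 15, 15, 15, 15, 15, 5, 5, 1] (25 cycles, including the fixed point 0).
25 cycles on 341: each ℓ→(−1)^(ℓ−1), product (−1)^316 = +1.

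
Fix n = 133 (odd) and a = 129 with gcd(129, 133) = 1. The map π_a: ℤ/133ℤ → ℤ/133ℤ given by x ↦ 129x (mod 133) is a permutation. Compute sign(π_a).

+1

Orbit of 64 under x↦129x: [64, 10, 93, 27, 25, 33, 1]… (length divides ord_133(129)).
Cycle lengths of π_129 on ℤ/133ℤ: [18, 18, 18, 18, 18, 18, 18, 6, 1]; 9 cycles in total.
With 9 cycles on 133 points, sign = (−1)^{133−9} = +1.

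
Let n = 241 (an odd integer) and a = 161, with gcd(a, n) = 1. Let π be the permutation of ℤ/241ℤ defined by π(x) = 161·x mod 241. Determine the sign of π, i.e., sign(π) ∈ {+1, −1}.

+1

Trace 29: π^k(29) = [29, 90, 30, 10, 164, 135, 45] for k=0..6.
Decompose π into cycles: lengths [120, 120, 1] (3 cycles, including the fixed point 0).
241 − 3 = 238 transpositions; sign(π) = (−1)^238 = +1.
Via Zolotarev, sign(π_{161}) = (161|241) = +1.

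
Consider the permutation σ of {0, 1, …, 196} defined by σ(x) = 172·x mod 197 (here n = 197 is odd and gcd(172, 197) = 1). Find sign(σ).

Orbit of 172 under x↦172x: [172, 34, 135, 171, 59, 101, 36]… (length divides ord_197(172)).
π_172 has 5 disjoint cycles with lengths [49, 49, 49, 49, 1] on {0,…,196}.
Σ(ℓ_i−1) = 197−5 = 192; sign = (−1)^192 = +1.

+1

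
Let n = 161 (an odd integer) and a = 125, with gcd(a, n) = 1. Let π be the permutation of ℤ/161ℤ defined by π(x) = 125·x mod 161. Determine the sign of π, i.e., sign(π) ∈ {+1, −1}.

Orbit of 8 under x↦125x: [8, 34, 64, 111, 29, 83, 71]… (length divides ord_161(125)).
11 cycles of lengths [22, 22, 22, 22, 22, 22, 22, 2, 2, 2, 1].
161 − 11 = 150 transpositions; sign(π) = (−1)^150 = +1.
The Jacobi symbol (125|161) = +1 (Zolotarev) agrees.

+1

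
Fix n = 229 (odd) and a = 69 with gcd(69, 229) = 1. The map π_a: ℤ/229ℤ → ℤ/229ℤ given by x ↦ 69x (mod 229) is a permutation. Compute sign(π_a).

-1

Start at x=93: 93 → 5 → 116 → 218 → 157 → 70 → 21 → … (one orbit).
Cycle type of π: 228 + 1; total 2 cycles.
229 − 2 = 227 transpositions; sign(π) = (−1)^227 = -1.
Via Zolotarev, sign(π_{69}) = (69|229) = -1.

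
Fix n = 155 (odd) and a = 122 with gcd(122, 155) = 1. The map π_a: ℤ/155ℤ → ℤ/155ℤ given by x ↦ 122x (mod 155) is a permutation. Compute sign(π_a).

Start at x=108: 108 → 1 → 122 → 4 → 23 → 16 → 92 → … (one orbit).
The orbit structure of x ↦ 122x mod 155: 11 orbits of sizes [20, 20, 20, 20, 20, 20, 10, 10, 10, 4, 1].
With 11 cycles on 155 points, sign = (−1)^{155−11} = +1.

+1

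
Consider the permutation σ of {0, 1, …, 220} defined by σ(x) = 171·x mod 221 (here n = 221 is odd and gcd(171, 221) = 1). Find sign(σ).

Orbit of 86 under x↦171x: [86, 120, 188, 103, 154, 35, 18]… (length divides ord_221(171)).
Cycle lengths of π_171 on ℤ/221ℤ: [12, 12, 12, 12, 12, 12, 12, 12, 12, 12, 12, 12, 12, 12, 12, 12, 12, 1, 1, 1, 1, 1, 1, 1, 1, 1, 1, 1, 1, 1, 1, 1, 1, 1]; 34 cycles in total.
sign(π) = (−1)^{n − #cycles} = (−1)^{221−34} = (−1)^187 = -1.
Zolotarev: (171|221) = -1, matching the cycle-count sign.

-1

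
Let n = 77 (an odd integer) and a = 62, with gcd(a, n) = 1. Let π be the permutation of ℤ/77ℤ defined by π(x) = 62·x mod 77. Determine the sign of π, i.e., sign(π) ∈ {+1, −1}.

Start at x=71: 71 → 13 → 36 → 76 → 15 → 6 → 64 → … (one orbit).
Cycle lengths of π_62 on ℤ/77ℤ: [10, 10, 10, 10, 10, 10, 10, 2, 2, 2, 1]; 11 cycles in total.
n − c = 77 − 11 = 66; sign = (−1)^66 = +1.
Check: (62/77) = +1 by Zolotarev.

+1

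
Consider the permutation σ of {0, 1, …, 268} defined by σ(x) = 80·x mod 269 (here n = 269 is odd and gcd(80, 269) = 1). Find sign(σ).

+1

Start at x=93: 93 → 177 → 172 → 41 → 52 → 125 → 47 → … (one orbit).
Decompose π into cycles: lengths [67, 67, 67, 67, 1] (5 cycles, including the fixed point 0).
269 − 5 = 264 transpositions; sign(π) = (−1)^264 = +1.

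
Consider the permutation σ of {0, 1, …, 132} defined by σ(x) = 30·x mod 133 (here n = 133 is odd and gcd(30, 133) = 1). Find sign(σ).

+1

Trace 30: π^k(30) = [30, 102, 1] for k=0..2.
Cycle lengths of π_30 on ℤ/133ℤ: [3, 3, 3, 3, 3, 3, 3, 3, 3, 3, 3, 3, 3, 3, 3, 3, 3, 3, 3, 3, 3, 3, 3, 3, 3, 3, 3, 3, 3, 3, 3, 3, 3, 3, 3, 3, 3, 3, 3, 3, 3, 3, 3, 3, 1]; 45 cycles in total.
sign(π) = (−1)^{n − #cycles} = (−1)^{133−45} = (−1)^88 = +1.
The Jacobi symbol (30|133) = +1 (Zolotarev) agrees.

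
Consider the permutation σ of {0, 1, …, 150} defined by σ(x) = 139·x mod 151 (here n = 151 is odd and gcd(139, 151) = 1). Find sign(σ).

+1

Start at x=90: 90 → 128 → 125 → 10 → 31 → 81 → 85 → … (one orbit).
π_139 has 3 disjoint cycles with lengths [75, 75, 1] on {0,…,150}.
n − c = 151 − 3 = 148; sign = (−1)^148 = +1.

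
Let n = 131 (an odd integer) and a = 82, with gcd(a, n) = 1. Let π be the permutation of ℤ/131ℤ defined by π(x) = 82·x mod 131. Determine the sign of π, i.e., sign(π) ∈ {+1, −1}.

Start at x=10: 10 → 34 → 37 → 21 → 19 → 117 → 31 → … (one orbit).
Cycle lengths of π_82 on ℤ/131ℤ: [130, 1]; 2 cycles in total.
2 cycles on 131: each ℓ→(−1)^(ℓ−1), product (−1)^129 = -1.

-1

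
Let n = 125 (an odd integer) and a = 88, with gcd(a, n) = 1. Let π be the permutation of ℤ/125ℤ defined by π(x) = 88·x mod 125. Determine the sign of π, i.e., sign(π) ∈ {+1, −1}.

-1

Start at x=66: 66 → 58 → 104 → 27 → 1 → 88 → 119 → … (one orbit).
Decompose π into cycles: lengths [100, 20, 4, 1] (4 cycles, including the fixed point 0).
125 − 4 = 121 transpositions; sign(π) = (−1)^121 = -1.
Zolotarev: (88|125) = -1, matching the cycle-count sign.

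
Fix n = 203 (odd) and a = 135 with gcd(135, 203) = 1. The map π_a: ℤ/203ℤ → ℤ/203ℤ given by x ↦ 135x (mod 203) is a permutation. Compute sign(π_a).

-1

Start at x=37: 37 → 123 → 162 → 149 → 18 → 197 → 2 → … (one orbit).
Decompose π into cycles: lengths [84, 84, 28, 3, 3, 1] (6 cycles, including the fixed point 0).
6 cycles on 203: each ℓ→(−1)^(ℓ−1), product (−1)^197 = -1.
(135|203)_J = -1 (Zolotarev's lemma cross-check).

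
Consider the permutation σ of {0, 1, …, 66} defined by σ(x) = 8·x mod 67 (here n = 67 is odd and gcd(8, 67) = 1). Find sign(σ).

Trace 53: π^k(53) = [53, 22, 42, 1, 8, 64, 43] for k=0..6.
π_8 has 4 disjoint cycles with lengths [22, 22, 22, 1] on {0,…,66}.
With 4 cycles on 67 points, sign = (−1)^{67−4} = -1.
Check: (8/67) = -1 by Zolotarev.

-1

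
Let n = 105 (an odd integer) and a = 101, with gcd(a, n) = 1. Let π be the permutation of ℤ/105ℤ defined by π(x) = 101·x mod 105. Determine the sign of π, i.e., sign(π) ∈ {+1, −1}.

Start at x=46: 46 → 26 → 1 → 101 → 16 → 41 → 46 (one orbit).
Cycle lengths of π_101 on ℤ/105ℤ: [6, 6, 6, 6, 6, 6, 6, 6, 6, 6, 6, 6, 6, 6, 6, 2, 2, 2, 2, 2, 1, 1, 1, 1, 1]; 25 cycles in total.
n − c = 105 − 25 = 80; sign = (−1)^80 = +1.

+1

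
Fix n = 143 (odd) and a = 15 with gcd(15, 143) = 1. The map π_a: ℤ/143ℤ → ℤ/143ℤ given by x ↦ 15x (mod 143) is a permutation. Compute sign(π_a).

-1

Orbit of 48 under x↦15x: [48, 5, 75, 124, 1, 15, 82]… (length divides ord_143(15)).
Decompose π into cycles: lengths [60, 60, 12, 5, 5, 1] (6 cycles, including the fixed point 0).
With 6 cycles on 143 points, sign = (−1)^{143−6} = -1.
Zolotarev: (15|143) = -1, matching the cycle-count sign.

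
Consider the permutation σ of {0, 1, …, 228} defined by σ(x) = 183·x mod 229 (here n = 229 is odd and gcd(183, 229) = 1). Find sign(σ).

+1

Trace 57: π^k(57) = [57, 126, 158, 60, 217, 94, 27] for k=0..6.
The orbit structure of x ↦ 183x mod 229: 5 orbits of sizes [57, 57, 57, 57, 1].
Σ(ℓ_i−1) = 229−5 = 224; sign = (−1)^224 = +1.
Check: (183/229) = +1 by Zolotarev.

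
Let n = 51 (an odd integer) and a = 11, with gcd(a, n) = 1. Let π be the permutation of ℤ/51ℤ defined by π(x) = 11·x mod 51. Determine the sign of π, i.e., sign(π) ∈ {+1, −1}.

Start at x=1: 1 → 11 → 19 → 5 → 4 → 44 → 25 → … (one orbit).
5 cycles of lengths [16, 16, 16, 2, 1].
n − c = 51 − 5 = 46; sign = (−1)^46 = +1.

+1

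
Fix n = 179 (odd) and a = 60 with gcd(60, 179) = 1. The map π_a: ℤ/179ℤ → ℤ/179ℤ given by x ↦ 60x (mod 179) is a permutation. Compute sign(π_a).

Start at x=60: 60 → 20 → 126 → 42 → 14 → 124 → 101 → … (one orbit).
Decompose π into cycles: lengths [89, 89, 1] (3 cycles, including the fixed point 0).
sign(π) = (−1)^{n − #cycles} = (−1)^{179−3} = (−1)^176 = +1.
Check: (60/179) = +1 by Zolotarev.

+1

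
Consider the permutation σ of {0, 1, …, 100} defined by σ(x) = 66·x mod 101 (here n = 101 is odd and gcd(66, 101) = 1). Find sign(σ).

Trace 37: π^k(37) = [37, 18, 77, 32, 92, 12, 85] for k=0..6.
Decompose π into cycles: lengths [100, 1] (2 cycles, including the fixed point 0).
sign(π) = (−1)^{n − #cycles} = (−1)^{101−2} = (−1)^99 = -1.
Check: (66/101) = -1 by Zolotarev.

-1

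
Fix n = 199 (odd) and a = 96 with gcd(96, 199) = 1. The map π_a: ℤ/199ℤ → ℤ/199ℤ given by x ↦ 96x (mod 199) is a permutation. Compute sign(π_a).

Start at x=103: 103 → 137 → 18 → 136 → 121 → 74 → 139 → … (one orbit).
The orbit structure of x ↦ 96x mod 199: 10 orbits of sizes [22, 22, 22, 22, 22, 22, 22, 22, 22, 1].
sign(π) = (−1)^{n − #cycles} = (−1)^{199−10} = (−1)^189 = -1.
Check: (96/199) = -1 by Zolotarev.

-1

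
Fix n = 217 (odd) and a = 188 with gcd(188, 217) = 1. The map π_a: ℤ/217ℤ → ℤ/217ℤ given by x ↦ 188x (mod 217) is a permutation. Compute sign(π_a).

-1

Trace 125: π^k(125) = [125, 64, 97, 8, 202, 1, 188] for k=0..6.
Decompose π into cycles: lengths [10, 10, 10, 10, 10, 10, 10, 10, 10, 10, 10, 10, 10, 10, 10, 10, 10, 10, 5, 5, 5, 5, 5, 5, 2, 2, 2, 1] (28 cycles, including the fixed point 0).
With 28 cycles on 217 points, sign = (−1)^{217−28} = -1.
Check: (188/217) = -1 by Zolotarev.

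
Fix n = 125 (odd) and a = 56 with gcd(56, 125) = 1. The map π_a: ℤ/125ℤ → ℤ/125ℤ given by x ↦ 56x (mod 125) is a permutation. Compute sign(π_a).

Start at x=1: 1 → 56 → 11 → 116 → 121 → 26 → 81 → … (one orbit).
π_56 has 13 disjoint cycles with lengths [25, 25, 25, 25, 5, 5, 5, 5, 1, 1, 1, 1, 1] on {0,…,124}.
sign(π) = (−1)^{n − #cycles} = (−1)^{125−13} = (−1)^112 = +1.

+1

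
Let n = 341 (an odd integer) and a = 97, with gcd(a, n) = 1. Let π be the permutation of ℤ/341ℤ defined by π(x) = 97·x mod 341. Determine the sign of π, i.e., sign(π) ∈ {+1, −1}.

+1

Orbit of 1 under x↦97x: [1, 97, 202, 157, 225]… (length divides ord_341(97)).
π_97 has 69 disjoint cycles with lengths [5, 5, 5, 5, 5, 5, 5, 5, 5, 5, 5, 5, 5, 5, 5, 5, 5, 5, 5, 5, 5, 5, 5, 5, 5, 5, 5, 5, 5, 5, 5, 5, 5, 5, 5, 5, 5, 5, 5, 5, 5, 5, 5, 5, 5, 5, 5, 5, 5, 5, 5, 5, 5, 5, 5, 5, 5, 5, 5, 5, 5, 5, 5, 5, 5, 5, 5, 5, 1] on {0,…,340}.
With 69 cycles on 341 points, sign = (−1)^{341−69} = +1.
Zolotarev: (97|341) = +1, matching the cycle-count sign.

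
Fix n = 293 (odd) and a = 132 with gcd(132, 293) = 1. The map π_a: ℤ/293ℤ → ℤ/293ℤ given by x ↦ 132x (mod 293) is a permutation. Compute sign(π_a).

Orbit of 107 under x↦132x: [107, 60, 9, 16, 61, 141, 153]… (length divides ord_293(132)).
The orbit structure of x ↦ 132x mod 293: 3 orbits of sizes [146, 146, 1].
293 − 3 = 290 transpositions; sign(π) = (−1)^290 = +1.

+1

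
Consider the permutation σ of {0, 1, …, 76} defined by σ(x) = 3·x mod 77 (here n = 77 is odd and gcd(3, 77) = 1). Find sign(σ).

Trace 4: π^k(4) = [4, 12, 36, 31, 16, 48, 67] for k=0..6.
The orbit structure of x ↦ 3x mod 77: 6 orbits of sizes [30, 30, 6, 5, 5, 1].
77 − 6 = 71 transpositions; sign(π) = (−1)^71 = -1.
Zolotarev: (3|77) = -1, matching the cycle-count sign.

-1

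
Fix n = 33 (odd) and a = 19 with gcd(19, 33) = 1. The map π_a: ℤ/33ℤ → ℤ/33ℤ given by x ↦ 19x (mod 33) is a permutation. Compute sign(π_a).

Start at x=25: 25 → 13 → 16 → 7 → 1 → 19 → 31 → … (one orbit).
Decompose π into cycles: lengths [10, 10, 10, 1, 1, 1] (6 cycles, including the fixed point 0).
33 − 6 = 27 transpositions; sign(π) = (−1)^27 = -1.
Check: (19/33) = -1 by Zolotarev.

-1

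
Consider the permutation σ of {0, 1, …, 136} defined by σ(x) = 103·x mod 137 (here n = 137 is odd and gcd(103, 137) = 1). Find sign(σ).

+1

Orbit of 64 under x↦103x: [64, 16, 4, 1, 103, 60, 15]… (length divides ord_137(103)).
π_103 has 5 disjoint cycles with lengths [34, 34, 34, 34, 1] on {0,…,136}.
Σ(ℓ_i−1) = 137−5 = 132; sign = (−1)^132 = +1.
Zolotarev: (103|137) = +1, matching the cycle-count sign.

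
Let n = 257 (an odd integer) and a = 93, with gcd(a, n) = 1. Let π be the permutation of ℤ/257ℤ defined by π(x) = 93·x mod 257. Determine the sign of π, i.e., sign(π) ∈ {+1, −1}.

Start at x=118: 118 → 180 → 35 → 171 → 226 → 201 → 189 → … (one orbit).
The orbit structure of x ↦ 93x mod 257: 2 orbits of sizes [256, 1].
sign(π) = (−1)^{n − #cycles} = (−1)^{257−2} = (−1)^255 = -1.
Zolotarev: (93|257) = -1, matching the cycle-count sign.

-1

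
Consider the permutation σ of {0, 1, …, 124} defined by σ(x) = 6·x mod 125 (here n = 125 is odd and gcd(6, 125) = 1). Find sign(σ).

Orbit of 36 under x↦6x: [36, 91, 46, 26, 31, 61, 116]… (length divides ord_125(6)).
13 cycles of lengths [25, 25, 25, 25, 5, 5, 5, 5, 1, 1, 1, 1, 1].
125 − 13 = 112 transpositions; sign(π) = (−1)^112 = +1.
Via Zolotarev, sign(π_{6}) = (6|125) = +1.

+1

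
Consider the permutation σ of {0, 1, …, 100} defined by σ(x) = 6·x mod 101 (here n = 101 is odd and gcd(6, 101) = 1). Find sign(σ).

Start at x=14: 14 → 84 → 100 → 95 → 65 → 87 → 17 → … (one orbit).
The orbit structure of x ↦ 6x mod 101: 11 orbits of sizes [10, 10, 10, 10, 10, 10, 10, 10, 10, 10, 1].
11 cycles on 101: each ℓ→(−1)^(ℓ−1), product (−1)^90 = +1.
Check: (6/101) = +1 by Zolotarev.

+1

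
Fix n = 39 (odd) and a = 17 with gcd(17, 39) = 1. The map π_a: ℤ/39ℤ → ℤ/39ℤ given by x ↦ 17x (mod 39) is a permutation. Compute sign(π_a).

Trace 38: π^k(38) = [38, 22, 23, 1, 17, 16] for k=0..5.
The orbit structure of x ↦ 17x mod 39: 8 orbits of sizes [6, 6, 6, 6, 6, 6, 2, 1].
8 cycles on 39: each ℓ→(−1)^(ℓ−1), product (−1)^31 = -1.
The Jacobi symbol (17|39) = -1 (Zolotarev) agrees.

-1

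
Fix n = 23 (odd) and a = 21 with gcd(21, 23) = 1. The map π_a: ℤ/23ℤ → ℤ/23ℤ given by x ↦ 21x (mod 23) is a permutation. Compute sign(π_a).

Start at x=4: 4 → 15 → 16 → 14 → 18 → 10 → 3 → … (one orbit).
The orbit structure of x ↦ 21x mod 23: 2 orbits of sizes [22, 1].
n − c = 23 − 2 = 21; sign = (−1)^21 = -1.
(21|23)_J = -1 (Zolotarev's lemma cross-check).

-1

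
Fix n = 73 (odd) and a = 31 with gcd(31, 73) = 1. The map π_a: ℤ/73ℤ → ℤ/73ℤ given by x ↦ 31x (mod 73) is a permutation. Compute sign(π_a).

Trace 24: π^k(24) = [24, 14, 69, 22, 25, 45, 8] for k=0..6.
Decompose π into cycles: lengths [72, 1] (2 cycles, including the fixed point 0).
Σ(ℓ_i−1) = 73−2 = 71; sign = (−1)^71 = -1.

-1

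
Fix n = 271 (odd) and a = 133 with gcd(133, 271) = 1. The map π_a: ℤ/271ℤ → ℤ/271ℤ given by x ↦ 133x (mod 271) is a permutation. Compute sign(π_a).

-1

Orbit of 193 under x↦133x: [193, 195, 190, 67, 239, 80, 71]… (length divides ord_271(133)).
Cycle lengths of π_133 on ℤ/271ℤ: [270, 1]; 2 cycles in total.
With 2 cycles on 271 points, sign = (−1)^{271−2} = -1.
The Jacobi symbol (133|271) = -1 (Zolotarev) agrees.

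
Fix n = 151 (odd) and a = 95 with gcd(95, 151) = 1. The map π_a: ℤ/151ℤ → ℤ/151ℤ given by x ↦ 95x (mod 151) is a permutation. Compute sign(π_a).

Trace 36: π^k(36) = [36, 98, 99, 43, 8, 5, 22] for k=0..6.
Cycle type of π: 75×2 + 1; total 3 cycles.
With 3 cycles on 151 points, sign = (−1)^{151−3} = +1.
Via Zolotarev, sign(π_{95}) = (95|151) = +1.

+1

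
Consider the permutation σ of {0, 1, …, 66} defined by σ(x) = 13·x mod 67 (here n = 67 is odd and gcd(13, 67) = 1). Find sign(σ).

-1

Start at x=53: 53 → 19 → 46 → 62 → 2 → 26 → 3 → … (one orbit).
Decompose π into cycles: lengths [66, 1] (2 cycles, including the fixed point 0).
67 − 2 = 65 transpositions; sign(π) = (−1)^65 = -1.
Check: (13/67) = -1 by Zolotarev.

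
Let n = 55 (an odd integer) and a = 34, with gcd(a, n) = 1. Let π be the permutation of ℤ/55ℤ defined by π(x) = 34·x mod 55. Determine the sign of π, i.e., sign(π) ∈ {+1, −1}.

+1

Start at x=34: 34 → 1 → 34 (one orbit).
π_34 has 33 disjoint cycles with lengths [2, 2, 2, 2, 2, 2, 2, 2, 2, 2, 2, 2, 2, 2, 2, 2, 2, 2, 2, 2, 2, 2, 1, 1, 1, 1, 1, 1, 1, 1, 1, 1, 1] on {0,…,54}.
n − c = 55 − 33 = 22; sign = (−1)^22 = +1.
Zolotarev: (34|55) = +1, matching the cycle-count sign.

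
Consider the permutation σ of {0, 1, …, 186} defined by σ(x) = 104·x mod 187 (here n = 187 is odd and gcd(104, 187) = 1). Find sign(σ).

+1

Start at x=135: 135 → 15 → 64 → 111 → 137 → 36 → 4 → … (one orbit).
9 cycles of lengths [40, 40, 40, 40, 8, 8, 5, 5, 1].
Σ(ℓ_i−1) = 187−9 = 178; sign = (−1)^178 = +1.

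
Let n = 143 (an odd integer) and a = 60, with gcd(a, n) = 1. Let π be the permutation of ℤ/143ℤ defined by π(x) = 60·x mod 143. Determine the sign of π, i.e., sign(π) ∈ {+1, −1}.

-1

Trace 12: π^k(12) = [12, 5, 14, 125, 64, 122, 27] for k=0..6.
Cycle lengths of π_60 on ℤ/143ℤ: [20, 20, 20, 20, 20, 20, 5, 5, 4, 4, 4, 1]; 12 cycles in total.
sign(π) = (−1)^{n − #cycles} = (−1)^{143−12} = (−1)^131 = -1.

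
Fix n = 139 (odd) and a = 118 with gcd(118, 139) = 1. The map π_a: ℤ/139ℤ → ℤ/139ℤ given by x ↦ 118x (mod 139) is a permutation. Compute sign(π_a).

Start at x=71: 71 → 38 → 36 → 78 → 30 → 65 → 25 → … (one orbit).
π_118 has 3 disjoint cycles with lengths [69, 69, 1] on {0,…,138}.
sign(π) = (−1)^{n − #cycles} = (−1)^{139−3} = (−1)^136 = +1.
Via Zolotarev, sign(π_{118}) = (118|139) = +1.

+1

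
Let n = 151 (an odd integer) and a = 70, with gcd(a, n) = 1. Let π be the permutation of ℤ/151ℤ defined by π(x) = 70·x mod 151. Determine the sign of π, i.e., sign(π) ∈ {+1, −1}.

Trace 123: π^k(123) = [123, 3, 59, 53, 86, 131, 110] for k=0..6.
4 cycles of lengths [50, 50, 50, 1].
With 4 cycles on 151 points, sign = (−1)^{151−4} = -1.
Check: (70/151) = -1 by Zolotarev.

-1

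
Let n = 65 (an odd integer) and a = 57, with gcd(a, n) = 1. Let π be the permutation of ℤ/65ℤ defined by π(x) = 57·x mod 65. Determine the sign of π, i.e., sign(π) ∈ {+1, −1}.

+1

Trace 64: π^k(64) = [64, 8, 1, 57] for k=0..3.
Cycle type of π: 4×16 + 1; total 17 cycles.
65 − 17 = 48 transpositions; sign(π) = (−1)^48 = +1.
Zolotarev: (57|65) = +1, matching the cycle-count sign.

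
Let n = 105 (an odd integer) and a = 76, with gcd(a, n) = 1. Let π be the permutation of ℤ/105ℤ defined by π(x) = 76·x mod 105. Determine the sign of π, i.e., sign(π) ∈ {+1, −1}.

Orbit of 76 under x↦76x: [76, 1]… (length divides ord_105(76)).
Decompose π into cycles: lengths [2, 2, 2, 2, 2, 2, 2, 2, 2, 2, 2, 2, 2, 2, 2, 2, 2, 2, 2, 2, 2, 2, 2, 2, 2, 2, 2, 2, 2, 2, 2, 2, 2, 2, 2, 2, 2, 2, 2, 2, 2, 2, 2, 2, 2, 1, 1, 1, 1, 1, 1, 1, 1, 1, 1, 1, 1, 1, 1, 1] (60 cycles, including the fixed point 0).
sign(π) = (−1)^{n − #cycles} = (−1)^{105−60} = (−1)^45 = -1.
Zolotarev: (76|105) = -1, matching the cycle-count sign.

-1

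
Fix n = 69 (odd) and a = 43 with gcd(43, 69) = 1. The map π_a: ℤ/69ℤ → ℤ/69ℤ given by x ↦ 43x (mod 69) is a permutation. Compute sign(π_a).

Trace 67: π^k(67) = [67, 52, 28, 31, 22, 49, 37] for k=0..6.
The orbit structure of x ↦ 43x mod 69: 6 orbits of sizes [22, 22, 22, 1, 1, 1].
n − c = 69 − 6 = 63; sign = (−1)^63 = -1.

-1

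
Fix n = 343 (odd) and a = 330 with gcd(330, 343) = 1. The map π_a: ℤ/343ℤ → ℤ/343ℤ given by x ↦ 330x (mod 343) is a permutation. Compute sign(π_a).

Orbit of 169 under x↦330x: [169, 204, 92, 176, 113, 246, 232]… (length divides ord_343(330)).
π_330 has 19 disjoint cycles with lengths [49, 49, 49, 49, 49, 49, 7, 7, 7, 7, 7, 7, 1, 1, 1, 1, 1, 1, 1] on {0,…,342}.
Σ(ℓ_i−1) = 343−19 = 324; sign = (−1)^324 = +1.

+1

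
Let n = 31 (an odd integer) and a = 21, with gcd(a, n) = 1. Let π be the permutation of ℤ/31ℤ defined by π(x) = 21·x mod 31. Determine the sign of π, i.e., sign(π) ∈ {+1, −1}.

Orbit of 11 under x↦21x: [11, 14, 15, 5, 12, 4, 22]… (length divides ord_31(21)).
Cycle lengths of π_21 on ℤ/31ℤ: [30, 1]; 2 cycles in total.
2 cycles on 31: each ℓ→(−1)^(ℓ−1), product (−1)^29 = -1.

-1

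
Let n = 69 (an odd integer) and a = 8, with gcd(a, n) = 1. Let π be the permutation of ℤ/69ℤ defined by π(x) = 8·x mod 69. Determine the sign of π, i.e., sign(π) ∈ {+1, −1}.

Orbit of 58 under x↦8x: [58, 50, 55, 26, 1, 8, 64]… (length divides ord_69(8)).
Cycle type of π: 22×2 + 11×2 + 2 + 1; total 6 cycles.
69 − 6 = 63 transpositions; sign(π) = (−1)^63 = -1.

-1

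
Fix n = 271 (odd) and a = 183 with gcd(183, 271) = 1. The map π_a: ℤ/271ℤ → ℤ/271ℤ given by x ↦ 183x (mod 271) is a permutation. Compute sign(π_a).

-1

Start at x=259: 259 → 243 → 25 → 239 → 106 → 157 → 5 → … (one orbit).
Decompose π into cycles: lengths [54, 54, 54, 54, 54, 1] (6 cycles, including the fixed point 0).
Σ(ℓ_i−1) = 271−6 = 265; sign = (−1)^265 = -1.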